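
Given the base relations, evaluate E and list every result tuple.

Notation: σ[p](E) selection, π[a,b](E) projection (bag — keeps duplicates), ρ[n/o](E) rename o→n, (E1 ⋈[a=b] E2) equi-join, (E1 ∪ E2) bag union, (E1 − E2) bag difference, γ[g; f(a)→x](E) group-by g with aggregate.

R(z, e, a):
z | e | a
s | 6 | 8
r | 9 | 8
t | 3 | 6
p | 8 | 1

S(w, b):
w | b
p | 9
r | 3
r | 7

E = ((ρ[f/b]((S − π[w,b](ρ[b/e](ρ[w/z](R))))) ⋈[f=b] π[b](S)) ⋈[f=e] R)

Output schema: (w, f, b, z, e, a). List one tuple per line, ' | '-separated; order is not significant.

Subexpression sizes:
  S → 3
  R → 4
  ρ[w/z](R) → 4
  ρ[b/e](ρ[w/z](R)) → 4
  π[w,b](ρ[b/e](ρ[w/z](R))) → 4
  (S − π[w,b](ρ[b/e](ρ[w/z](R)))) → 3
  ρ[f/b]((S − π[w,b](ρ[b/e](ρ[w/z](R))))) → 3
  S → 3
  π[b](S) → 3
  (ρ[f/b]((S − π[w,b](ρ[b/e](ρ[w/z](R))))) ⋈[f=b] π[b](S)) → 3
  R → 4
  ((ρ[f/b]((S − π[w,b](ρ[b/e](ρ[w/z](R))))) ⋈[f=b] π[b](S)) ⋈[f=e] R) → 2

== RESULT ==
w | f | b | z | e | a
p | 9 | 9 | r | 9 | 8
r | 3 | 3 | t | 3 | 6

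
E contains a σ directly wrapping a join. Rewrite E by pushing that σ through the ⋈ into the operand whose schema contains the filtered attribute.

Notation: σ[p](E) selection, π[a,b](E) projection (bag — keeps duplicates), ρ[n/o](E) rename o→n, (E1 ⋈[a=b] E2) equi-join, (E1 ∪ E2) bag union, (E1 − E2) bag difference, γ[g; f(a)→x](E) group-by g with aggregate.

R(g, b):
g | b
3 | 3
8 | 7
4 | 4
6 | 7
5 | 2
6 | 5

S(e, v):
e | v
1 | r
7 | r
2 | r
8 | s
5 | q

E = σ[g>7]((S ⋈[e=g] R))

σ filters on g, owned by the right side.
E' = (S ⋈[e=g] σ[g>7](R))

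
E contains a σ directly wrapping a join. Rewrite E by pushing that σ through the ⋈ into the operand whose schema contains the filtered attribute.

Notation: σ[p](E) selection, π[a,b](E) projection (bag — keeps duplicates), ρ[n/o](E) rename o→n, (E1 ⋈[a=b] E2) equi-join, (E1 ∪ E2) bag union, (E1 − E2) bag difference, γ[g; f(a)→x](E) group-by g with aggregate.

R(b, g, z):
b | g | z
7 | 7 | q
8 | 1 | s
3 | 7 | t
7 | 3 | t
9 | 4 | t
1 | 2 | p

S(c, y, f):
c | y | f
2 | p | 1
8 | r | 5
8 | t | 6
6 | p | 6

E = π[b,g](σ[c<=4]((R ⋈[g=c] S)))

σ filters on c, owned by the right side.
E' = π[b,g]((R ⋈[g=c] σ[c<=4](S)))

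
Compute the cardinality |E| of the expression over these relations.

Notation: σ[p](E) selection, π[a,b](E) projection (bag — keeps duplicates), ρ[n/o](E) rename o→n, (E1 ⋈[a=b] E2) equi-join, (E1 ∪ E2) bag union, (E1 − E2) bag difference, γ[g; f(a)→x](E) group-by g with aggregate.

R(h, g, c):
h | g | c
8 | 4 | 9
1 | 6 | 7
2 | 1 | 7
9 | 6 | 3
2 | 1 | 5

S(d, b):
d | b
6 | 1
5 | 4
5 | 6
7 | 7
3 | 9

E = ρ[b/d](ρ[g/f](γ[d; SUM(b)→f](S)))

Stepwise |·|:
  S → 5
  γ[d; SUM(b)→f](S) → 4
  ρ[g/f](γ[d; SUM(b)→f](S)) → 4
  ρ[b/d](ρ[g/f](γ[d; SUM(b)→f](S))) → 4

|E| = 4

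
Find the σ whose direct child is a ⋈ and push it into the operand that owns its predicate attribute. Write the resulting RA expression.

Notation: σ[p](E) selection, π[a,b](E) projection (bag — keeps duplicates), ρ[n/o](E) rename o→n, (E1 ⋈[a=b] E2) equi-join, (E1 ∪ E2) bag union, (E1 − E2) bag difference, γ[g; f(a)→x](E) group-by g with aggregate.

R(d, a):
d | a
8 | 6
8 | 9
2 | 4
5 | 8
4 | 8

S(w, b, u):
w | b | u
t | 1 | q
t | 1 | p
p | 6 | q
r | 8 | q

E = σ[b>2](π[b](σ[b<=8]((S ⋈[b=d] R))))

σ filters on b, owned by the left side.
E' = σ[b>2](π[b]((σ[b<=8](S) ⋈[b=d] R)))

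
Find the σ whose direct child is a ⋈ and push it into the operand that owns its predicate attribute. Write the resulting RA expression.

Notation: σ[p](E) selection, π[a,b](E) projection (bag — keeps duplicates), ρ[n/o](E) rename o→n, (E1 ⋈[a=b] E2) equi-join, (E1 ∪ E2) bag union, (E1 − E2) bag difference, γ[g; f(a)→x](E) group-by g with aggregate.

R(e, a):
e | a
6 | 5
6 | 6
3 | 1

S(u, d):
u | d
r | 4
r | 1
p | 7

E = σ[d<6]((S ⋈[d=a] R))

σ filters on d, owned by the left side.
E' = (σ[d<6](S) ⋈[d=a] R)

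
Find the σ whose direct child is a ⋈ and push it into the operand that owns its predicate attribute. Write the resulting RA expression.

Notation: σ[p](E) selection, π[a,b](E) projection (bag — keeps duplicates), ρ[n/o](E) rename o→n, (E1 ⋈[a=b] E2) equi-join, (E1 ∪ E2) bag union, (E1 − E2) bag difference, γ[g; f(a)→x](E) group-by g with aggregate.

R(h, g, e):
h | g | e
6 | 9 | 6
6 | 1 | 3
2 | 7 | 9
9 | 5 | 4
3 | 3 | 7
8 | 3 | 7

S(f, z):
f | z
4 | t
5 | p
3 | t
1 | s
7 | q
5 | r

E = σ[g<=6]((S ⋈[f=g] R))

σ filters on g, owned by the right side.
E' = (S ⋈[f=g] σ[g<=6](R))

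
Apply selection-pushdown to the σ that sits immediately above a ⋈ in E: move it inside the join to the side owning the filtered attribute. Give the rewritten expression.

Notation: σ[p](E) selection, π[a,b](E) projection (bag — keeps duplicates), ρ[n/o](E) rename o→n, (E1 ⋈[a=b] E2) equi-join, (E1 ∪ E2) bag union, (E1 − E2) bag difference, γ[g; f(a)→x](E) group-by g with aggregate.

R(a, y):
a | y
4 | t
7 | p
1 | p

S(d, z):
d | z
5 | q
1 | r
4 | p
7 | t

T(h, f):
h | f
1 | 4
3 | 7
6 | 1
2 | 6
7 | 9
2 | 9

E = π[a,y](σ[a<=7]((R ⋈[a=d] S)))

σ filters on a, owned by the left side.
E' = π[a,y]((σ[a<=7](R) ⋈[a=d] S))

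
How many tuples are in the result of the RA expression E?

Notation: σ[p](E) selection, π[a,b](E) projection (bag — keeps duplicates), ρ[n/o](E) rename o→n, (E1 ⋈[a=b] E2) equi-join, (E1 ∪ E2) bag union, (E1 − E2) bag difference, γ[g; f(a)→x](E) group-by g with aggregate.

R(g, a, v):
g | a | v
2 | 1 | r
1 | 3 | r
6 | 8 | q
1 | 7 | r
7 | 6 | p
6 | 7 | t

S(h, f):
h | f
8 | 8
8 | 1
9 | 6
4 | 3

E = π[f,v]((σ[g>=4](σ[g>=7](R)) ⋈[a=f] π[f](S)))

Row counts bottom-up:
  R → 6
  σ[g>=7](R) → 1
  σ[g>=4](σ[g>=7](R)) → 1
  S → 4
  π[f](S) → 4
  (σ[g>=4](σ[g>=7](R)) ⋈[a=f] π[f](S)) → 1
  π[f,v]((σ[g>=4](σ[g>=7](R)) ⋈[a=f] π[f](S))) → 1

|E| = 1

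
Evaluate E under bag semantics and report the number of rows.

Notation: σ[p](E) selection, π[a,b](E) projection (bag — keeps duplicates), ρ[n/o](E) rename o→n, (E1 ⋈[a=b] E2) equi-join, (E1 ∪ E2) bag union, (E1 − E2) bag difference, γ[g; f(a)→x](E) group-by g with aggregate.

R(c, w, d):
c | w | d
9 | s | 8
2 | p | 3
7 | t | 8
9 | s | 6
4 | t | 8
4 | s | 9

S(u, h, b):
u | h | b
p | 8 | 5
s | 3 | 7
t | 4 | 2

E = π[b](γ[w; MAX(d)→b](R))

Subexpression sizes:
  R → 6
  γ[w; MAX(d)→b](R) → 3
  π[b](γ[w; MAX(d)→b](R)) → 3

|E| = 3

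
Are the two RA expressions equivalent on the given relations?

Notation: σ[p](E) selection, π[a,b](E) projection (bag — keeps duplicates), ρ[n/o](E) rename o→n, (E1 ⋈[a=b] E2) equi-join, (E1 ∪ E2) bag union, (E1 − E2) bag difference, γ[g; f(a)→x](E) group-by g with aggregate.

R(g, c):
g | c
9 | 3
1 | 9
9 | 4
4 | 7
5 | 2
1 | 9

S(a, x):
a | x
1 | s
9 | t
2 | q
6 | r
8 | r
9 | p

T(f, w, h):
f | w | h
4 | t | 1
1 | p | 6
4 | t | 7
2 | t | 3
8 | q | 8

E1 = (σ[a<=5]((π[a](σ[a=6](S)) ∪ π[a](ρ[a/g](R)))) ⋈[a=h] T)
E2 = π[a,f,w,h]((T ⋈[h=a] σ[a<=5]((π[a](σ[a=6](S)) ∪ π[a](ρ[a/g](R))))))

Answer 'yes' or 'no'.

E1 subexpression sizes:
  S → 6
  σ[a=6](S) → 1
  π[a](σ[a=6](S)) → 1
  R → 6
  ρ[a/g](R) → 6
  π[a](ρ[a/g](R)) → 6
  (π[a](σ[a=6](S)) ∪ π[a](ρ[a/g](R))) → 7
  σ[a<=5]((π[a](σ[a=6](S)) ∪ π[a](ρ[a/g](R)))) → 4
  T → 5
  (σ[a<=5]((π[a](σ[a=6](S)) ∪ π[a](ρ[a/g](R)))) ⋈[a=h] T) → 2
E2 subexpression sizes:
  T → 5
  S → 6
  σ[a=6](S) → 1
  π[a](σ[a=6](S)) → 1
  R → 6
  ρ[a/g](R) → 6
  π[a](ρ[a/g](R)) → 6
  (π[a](σ[a=6](S)) ∪ π[a](ρ[a/g](R))) → 7
  σ[a<=5]((π[a](σ[a=6](S)) ∪ π[a](ρ[a/g](R)))) → 4
  (T ⋈[h=a] σ[a<=5]((π[a](σ[a=6](S)) ∪ π[a](ρ[a/g](R))))) → 2
  π[a,f,w,h]((T ⋈[h=a] σ[a<=5]((π[a](σ[a=6](S)) ∪ π[a](ρ[a/g](R)))))) → 2

E1 and E2 produce the same multiset:
a | f | w | h
1 | 4 | t | 1
1 | 4 | t | 1

yes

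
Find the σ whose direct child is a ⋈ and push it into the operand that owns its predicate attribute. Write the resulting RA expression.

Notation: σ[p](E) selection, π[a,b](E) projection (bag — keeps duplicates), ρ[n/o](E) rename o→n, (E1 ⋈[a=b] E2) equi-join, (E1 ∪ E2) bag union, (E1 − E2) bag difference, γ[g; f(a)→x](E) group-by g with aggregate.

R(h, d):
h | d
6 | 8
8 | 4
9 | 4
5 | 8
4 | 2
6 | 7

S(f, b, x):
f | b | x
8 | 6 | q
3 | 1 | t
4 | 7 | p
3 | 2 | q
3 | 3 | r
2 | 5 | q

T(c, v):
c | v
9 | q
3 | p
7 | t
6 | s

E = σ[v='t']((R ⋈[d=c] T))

σ filters on v, owned by the right side.
E' = (R ⋈[d=c] σ[v='t'](T))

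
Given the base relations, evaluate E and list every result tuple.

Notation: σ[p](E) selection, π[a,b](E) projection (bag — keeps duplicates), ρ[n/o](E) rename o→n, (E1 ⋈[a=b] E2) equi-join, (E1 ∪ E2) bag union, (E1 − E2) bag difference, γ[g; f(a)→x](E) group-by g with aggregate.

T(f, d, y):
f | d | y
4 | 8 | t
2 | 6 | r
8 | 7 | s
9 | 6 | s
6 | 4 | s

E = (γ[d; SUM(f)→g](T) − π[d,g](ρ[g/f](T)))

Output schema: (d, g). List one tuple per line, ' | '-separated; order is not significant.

Row counts bottom-up:
  T → 5
  γ[d; SUM(f)→g](T) → 4
  T → 5
  ρ[g/f](T) → 5
  π[d,g](ρ[g/f](T)) → 5
  (γ[d; SUM(f)→g](T) − π[d,g](ρ[g/f](T))) → 1

== RESULT ==
d | g
6 | 11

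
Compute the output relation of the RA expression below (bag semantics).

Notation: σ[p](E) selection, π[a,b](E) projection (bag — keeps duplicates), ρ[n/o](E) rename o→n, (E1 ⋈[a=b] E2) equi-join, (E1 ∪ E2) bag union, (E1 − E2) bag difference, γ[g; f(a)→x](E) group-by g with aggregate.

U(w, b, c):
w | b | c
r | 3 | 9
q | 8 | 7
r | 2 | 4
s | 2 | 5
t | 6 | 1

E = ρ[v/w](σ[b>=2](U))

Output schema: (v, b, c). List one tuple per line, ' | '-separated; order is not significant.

Per-node cardinality:
  U → 5
  σ[b>=2](U) → 5
  ρ[v/w](σ[b>=2](U)) → 5

== RESULT ==
v | b | c
q | 8 | 7
r | 2 | 4
r | 3 | 9
s | 2 | 5
t | 6 | 1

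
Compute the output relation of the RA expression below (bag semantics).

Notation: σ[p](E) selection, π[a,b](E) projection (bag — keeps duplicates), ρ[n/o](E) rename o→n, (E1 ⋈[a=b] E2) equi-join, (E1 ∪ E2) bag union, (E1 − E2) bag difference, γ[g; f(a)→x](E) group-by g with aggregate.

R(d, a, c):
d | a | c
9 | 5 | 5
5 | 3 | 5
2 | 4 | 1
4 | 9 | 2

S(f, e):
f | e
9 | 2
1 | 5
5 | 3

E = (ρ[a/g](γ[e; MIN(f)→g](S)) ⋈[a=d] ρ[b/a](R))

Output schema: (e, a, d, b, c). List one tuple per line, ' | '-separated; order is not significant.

Per-node cardinality:
  S → 3
  γ[e; MIN(f)→g](S) → 3
  ρ[a/g](γ[e; MIN(f)→g](S)) → 3
  R → 4
  ρ[b/a](R) → 4
  (ρ[a/g](γ[e; MIN(f)→g](S)) ⋈[a=d] ρ[b/a](R)) → 2

== RESULT ==
e | a | d | b | c
2 | 9 | 9 | 5 | 5
3 | 5 | 5 | 3 | 5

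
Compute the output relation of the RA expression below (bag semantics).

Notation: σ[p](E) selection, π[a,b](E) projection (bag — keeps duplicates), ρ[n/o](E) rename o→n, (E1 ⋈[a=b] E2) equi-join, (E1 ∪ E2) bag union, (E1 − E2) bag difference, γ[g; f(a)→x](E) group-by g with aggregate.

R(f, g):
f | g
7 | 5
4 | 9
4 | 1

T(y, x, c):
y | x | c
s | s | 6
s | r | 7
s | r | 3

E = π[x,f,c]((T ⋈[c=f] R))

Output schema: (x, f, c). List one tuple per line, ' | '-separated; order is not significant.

Row counts bottom-up:
  T → 3
  R → 3
  (T ⋈[c=f] R) → 1
  π[x,f,c]((T ⋈[c=f] R)) → 1

== RESULT ==
x | f | c
r | 7 | 7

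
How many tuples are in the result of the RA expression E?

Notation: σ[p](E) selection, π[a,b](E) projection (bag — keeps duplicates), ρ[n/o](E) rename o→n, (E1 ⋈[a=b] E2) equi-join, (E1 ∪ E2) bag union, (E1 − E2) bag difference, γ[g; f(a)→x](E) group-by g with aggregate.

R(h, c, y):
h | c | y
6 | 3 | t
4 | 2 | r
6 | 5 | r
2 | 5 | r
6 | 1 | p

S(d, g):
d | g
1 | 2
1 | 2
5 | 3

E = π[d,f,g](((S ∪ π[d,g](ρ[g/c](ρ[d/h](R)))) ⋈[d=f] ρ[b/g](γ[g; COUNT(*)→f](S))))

Subexpression sizes:
  S → 3
  R → 5
  ρ[d/h](R) → 5
  ρ[g/c](ρ[d/h](R)) → 5
  π[d,g](ρ[g/c](ρ[d/h](R))) → 5
  (S ∪ π[d,g](ρ[g/c](ρ[d/h](R)))) → 8
  S → 3
  γ[g; COUNT(*)→f](S) → 2
  ρ[b/g](γ[g; COUNT(*)→f](S)) → 2
  ((S ∪ π[d,g](ρ[g/c](ρ[d/h](R)))) ⋈[d=f] ρ[b/g](γ[g; COUNT(*)→f](S))) → 3
  π[d,f,g](((S ∪ π[d,g](ρ[g/c](ρ[d/h](R)))) ⋈[d=f] ρ[b/g](γ[g; COUNT(*)→f](S)))) → 3

|E| = 3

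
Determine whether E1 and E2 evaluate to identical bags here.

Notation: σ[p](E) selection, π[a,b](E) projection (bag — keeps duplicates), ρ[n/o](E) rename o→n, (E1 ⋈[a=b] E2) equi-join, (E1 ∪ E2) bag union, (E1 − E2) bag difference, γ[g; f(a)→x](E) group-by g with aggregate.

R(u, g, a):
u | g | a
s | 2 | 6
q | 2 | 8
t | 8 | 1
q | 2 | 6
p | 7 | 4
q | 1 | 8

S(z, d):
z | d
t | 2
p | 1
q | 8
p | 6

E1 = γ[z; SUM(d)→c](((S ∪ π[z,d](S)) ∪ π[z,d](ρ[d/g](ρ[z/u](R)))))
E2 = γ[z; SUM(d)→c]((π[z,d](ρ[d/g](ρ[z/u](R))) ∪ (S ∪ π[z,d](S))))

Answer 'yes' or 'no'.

E1 row counts bottom-up:
  S → 4
  S → 4
  π[z,d](S) → 4
  (S ∪ π[z,d](S)) → 8
  R → 6
  ρ[z/u](R) → 6
  ρ[d/g](ρ[z/u](R)) → 6
  π[z,d](ρ[d/g](ρ[z/u](R))) → 6
  ((S ∪ π[z,d](S)) ∪ π[z,d](ρ[d/g](ρ[z/u](R)))) → 14
  γ[z; SUM(d)→c](((S ∪ π[z,d](S)) ∪ π[z,d](ρ[d/g](ρ[z/u](R))))) → 4
E2 row counts bottom-up:
  R → 6
  ρ[z/u](R) → 6
  ρ[d/g](ρ[z/u](R)) → 6
  π[z,d](ρ[d/g](ρ[z/u](R))) → 6
  S → 4
  S → 4
  π[z,d](S) → 4
  (S ∪ π[z,d](S)) → 8
  (π[z,d](ρ[d/g](ρ[z/u](R))) ∪ (S ∪ π[z,d](S))) → 14
  γ[z; SUM(d)→c]((π[z,d](ρ[d/g](ρ[z/u](R))) ∪ (S ∪ π[z,d](S)))) → 4

E1 and E2 produce the same multiset:
z | c
p | 21
q | 21
s | 2
t | 12

yes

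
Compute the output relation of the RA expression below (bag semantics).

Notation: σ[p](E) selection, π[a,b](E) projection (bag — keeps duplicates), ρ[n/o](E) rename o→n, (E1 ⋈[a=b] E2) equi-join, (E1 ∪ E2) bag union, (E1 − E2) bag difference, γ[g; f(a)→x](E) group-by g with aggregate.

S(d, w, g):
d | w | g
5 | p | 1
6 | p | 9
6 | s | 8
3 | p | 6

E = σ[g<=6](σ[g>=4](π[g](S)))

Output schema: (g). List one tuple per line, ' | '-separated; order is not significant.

Row counts bottom-up:
  S → 4
  π[g](S) → 4
  σ[g>=4](π[g](S)) → 3
  σ[g<=6](σ[g>=4](π[g](S))) → 1

== RESULT ==
g
6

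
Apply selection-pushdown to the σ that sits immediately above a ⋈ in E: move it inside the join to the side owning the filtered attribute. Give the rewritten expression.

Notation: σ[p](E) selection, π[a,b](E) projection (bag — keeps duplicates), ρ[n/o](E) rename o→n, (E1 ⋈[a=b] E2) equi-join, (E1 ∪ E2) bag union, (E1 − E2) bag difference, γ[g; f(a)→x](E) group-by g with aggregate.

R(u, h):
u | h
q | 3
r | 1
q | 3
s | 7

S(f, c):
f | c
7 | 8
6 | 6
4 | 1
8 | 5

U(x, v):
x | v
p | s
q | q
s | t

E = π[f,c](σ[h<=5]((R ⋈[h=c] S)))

σ filters on h, owned by the left side.
E' = π[f,c]((σ[h<=5](R) ⋈[h=c] S))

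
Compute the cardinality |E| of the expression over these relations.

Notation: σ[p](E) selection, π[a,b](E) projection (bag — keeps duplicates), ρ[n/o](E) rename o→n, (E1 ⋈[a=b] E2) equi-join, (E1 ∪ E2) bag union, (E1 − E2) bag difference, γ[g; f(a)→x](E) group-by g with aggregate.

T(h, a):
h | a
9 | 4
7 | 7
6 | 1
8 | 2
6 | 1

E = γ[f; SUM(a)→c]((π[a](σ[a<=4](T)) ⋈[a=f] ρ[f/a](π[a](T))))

Per-node cardinality:
  T → 5
  σ[a<=4](T) → 4
  π[a](σ[a<=4](T)) → 4
  T → 5
  π[a](T) → 5
  ρ[f/a](π[a](T)) → 5
  (π[a](σ[a<=4](T)) ⋈[a=f] ρ[f/a](π[a](T))) → 6
  γ[f; SUM(a)→c]((π[a](σ[a<=4](T)) ⋈[a=f] ρ[f/a](π[a](T)))) → 3

|E| = 3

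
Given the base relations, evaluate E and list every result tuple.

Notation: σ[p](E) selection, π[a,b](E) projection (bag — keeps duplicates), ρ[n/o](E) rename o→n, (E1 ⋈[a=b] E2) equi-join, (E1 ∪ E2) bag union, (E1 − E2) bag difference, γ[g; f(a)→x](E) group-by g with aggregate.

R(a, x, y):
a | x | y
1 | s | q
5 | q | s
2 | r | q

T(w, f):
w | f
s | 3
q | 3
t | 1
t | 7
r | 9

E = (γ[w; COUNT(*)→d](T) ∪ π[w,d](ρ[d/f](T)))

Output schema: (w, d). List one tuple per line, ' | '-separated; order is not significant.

Stepwise |·|:
  T → 5
  γ[w; COUNT(*)→d](T) → 4
  T → 5
  ρ[d/f](T) → 5
  π[w,d](ρ[d/f](T)) → 5
  (γ[w; COUNT(*)→d](T) ∪ π[w,d](ρ[d/f](T))) → 9

== RESULT ==
w | d
q | 1
q | 3
r | 1
r | 9
s | 1
s | 3
t | 1
t | 2
t | 7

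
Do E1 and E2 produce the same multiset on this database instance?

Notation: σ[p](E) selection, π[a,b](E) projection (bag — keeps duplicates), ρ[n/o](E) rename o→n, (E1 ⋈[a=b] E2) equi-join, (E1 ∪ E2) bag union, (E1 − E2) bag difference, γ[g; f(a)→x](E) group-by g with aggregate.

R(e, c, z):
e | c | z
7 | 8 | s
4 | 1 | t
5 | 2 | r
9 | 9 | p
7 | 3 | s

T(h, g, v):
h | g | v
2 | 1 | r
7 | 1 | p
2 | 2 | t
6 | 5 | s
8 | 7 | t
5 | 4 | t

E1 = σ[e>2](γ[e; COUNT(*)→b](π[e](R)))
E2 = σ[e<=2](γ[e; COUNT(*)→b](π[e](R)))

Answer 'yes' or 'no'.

E1 per-node cardinality:
  R → 5
  π[e](R) → 5
  γ[e; COUNT(*)→b](π[e](R)) → 4
  σ[e>2](γ[e; COUNT(*)→b](π[e](R))) → 4
E2 per-node cardinality:
  R → 5
  π[e](R) → 5
  γ[e; COUNT(*)→b](π[e](R)) → 4
  σ[e<=2](γ[e; COUNT(*)→b](π[e](R))) → 0

E1 result:
e | b
4 | 1
5 | 1
7 | 2
9 | 1
E2 result:
e | b
(0 rows)
Witness: (9, 1) appears 1× in E1 but 0× in E2.

no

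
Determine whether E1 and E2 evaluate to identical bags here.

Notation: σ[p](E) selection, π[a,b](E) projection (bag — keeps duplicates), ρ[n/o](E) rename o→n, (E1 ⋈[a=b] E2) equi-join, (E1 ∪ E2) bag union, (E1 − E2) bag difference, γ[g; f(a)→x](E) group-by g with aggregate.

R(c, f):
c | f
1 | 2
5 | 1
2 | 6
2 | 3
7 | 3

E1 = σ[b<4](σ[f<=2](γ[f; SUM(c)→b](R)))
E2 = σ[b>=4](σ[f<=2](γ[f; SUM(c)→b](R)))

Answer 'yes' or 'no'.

E1 stepwise |·|:
  R → 5
  γ[f; SUM(c)→b](R) → 4
  σ[f<=2](γ[f; SUM(c)→b](R)) → 2
  σ[b<4](σ[f<=2](γ[f; SUM(c)→b](R))) → 1
E2 stepwise |·|:
  R → 5
  γ[f; SUM(c)→b](R) → 4
  σ[f<=2](γ[f; SUM(c)→b](R)) → 2
  σ[b>=4](σ[f<=2](γ[f; SUM(c)→b](R))) → 1

E1 result:
f | b
2 | 1
E2 result:
f | b
1 | 5
Witness: (2, 1) appears 1× in E1 but 0× in E2.

no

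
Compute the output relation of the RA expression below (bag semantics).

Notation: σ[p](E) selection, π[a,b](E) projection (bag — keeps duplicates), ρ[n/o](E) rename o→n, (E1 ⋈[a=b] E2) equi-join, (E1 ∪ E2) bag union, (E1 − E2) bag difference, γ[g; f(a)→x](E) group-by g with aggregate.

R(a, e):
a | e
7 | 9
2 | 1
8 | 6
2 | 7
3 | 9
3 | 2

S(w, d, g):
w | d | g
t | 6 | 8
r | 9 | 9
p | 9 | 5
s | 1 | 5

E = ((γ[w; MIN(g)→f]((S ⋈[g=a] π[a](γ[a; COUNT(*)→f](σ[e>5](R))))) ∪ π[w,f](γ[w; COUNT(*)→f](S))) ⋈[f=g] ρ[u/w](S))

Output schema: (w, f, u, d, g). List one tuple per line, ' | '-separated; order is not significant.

Stepwise |·|:
  S → 4
  R → 6
  σ[e>5](R) → 4
  γ[a; COUNT(*)→f](σ[e>5](R)) → 4
  π[a](γ[a; COUNT(*)→f](σ[e>5](R))) → 4
  (S ⋈[g=a] π[a](γ[a; COUNT(*)→f](σ[e>5](R)))) → 1
  γ[w; MIN(g)→f]((S ⋈[g=a] π[a](γ[a; COUNT(*)→f](σ[e>5](R))))) → 1
  S → 4
  γ[w; COUNT(*)→f](S) → 4
  π[w,f](γ[w; COUNT(*)→f](S)) → 4
  (γ[w; MIN(g)→f]((S ⋈[g=a] π[a](γ[a; COUNT(*)→f](σ[e>5](R))))) ∪ π[w,f](γ[w; COUNT(*)→f](S))) → 5
  S → 4
  ρ[u/w](S) → 4
  ((γ[w; MIN(g)→f]((S ⋈[g=a] π[a](γ[a; COUNT(*)→f](σ[e>5](R))))) ∪ π[w,f](γ[w; COUNT(*)→f](S))) ⋈[f=g] ρ[u/w](S)) → 1

== RESULT ==
w | f | u | d | g
t | 8 | t | 6 | 8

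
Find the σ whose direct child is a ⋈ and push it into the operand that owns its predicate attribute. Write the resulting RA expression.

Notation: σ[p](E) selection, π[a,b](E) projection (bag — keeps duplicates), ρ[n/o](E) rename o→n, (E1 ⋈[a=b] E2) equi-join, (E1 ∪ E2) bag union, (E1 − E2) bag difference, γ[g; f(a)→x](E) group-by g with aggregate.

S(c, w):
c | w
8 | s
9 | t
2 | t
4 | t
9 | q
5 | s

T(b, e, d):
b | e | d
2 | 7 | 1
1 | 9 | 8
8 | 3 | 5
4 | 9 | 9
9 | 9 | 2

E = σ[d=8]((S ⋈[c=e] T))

σ filters on d, owned by the right side.
E' = (S ⋈[c=e] σ[d=8](T))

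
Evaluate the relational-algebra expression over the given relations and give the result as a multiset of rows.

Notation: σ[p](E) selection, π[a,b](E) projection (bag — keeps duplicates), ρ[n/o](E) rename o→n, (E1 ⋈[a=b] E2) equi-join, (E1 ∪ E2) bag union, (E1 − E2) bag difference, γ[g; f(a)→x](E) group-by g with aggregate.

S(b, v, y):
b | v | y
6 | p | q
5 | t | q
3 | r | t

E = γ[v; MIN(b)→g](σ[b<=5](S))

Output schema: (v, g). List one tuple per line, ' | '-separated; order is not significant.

Per-node cardinality:
  S → 3
  σ[b<=5](S) → 2
  γ[v; MIN(b)→g](σ[b<=5](S)) → 2

== RESULT ==
v | g
r | 3
t | 5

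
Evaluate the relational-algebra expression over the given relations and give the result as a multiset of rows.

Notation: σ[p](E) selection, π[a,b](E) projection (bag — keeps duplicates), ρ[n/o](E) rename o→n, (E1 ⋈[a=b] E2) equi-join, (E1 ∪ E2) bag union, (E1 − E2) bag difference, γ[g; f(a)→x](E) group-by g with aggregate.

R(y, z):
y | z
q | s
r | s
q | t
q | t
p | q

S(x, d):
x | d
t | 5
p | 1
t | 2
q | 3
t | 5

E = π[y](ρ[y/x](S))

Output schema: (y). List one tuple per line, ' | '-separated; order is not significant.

Row counts bottom-up:
  S → 5
  ρ[y/x](S) → 5
  π[y](ρ[y/x](S)) → 5

== RESULT ==
y
p
q
t
t
t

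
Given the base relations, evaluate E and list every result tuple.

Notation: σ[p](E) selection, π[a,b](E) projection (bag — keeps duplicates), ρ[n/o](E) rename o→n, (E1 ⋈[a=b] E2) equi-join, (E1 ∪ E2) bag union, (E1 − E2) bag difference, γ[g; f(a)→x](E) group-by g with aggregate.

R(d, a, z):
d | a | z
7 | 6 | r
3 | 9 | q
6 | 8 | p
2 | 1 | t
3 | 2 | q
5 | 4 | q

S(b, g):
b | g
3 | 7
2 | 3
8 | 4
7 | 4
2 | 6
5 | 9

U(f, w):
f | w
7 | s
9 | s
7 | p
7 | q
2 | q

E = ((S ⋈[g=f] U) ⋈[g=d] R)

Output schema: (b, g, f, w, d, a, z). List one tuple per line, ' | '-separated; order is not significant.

Stepwise |·|:
  S → 6
  U → 5
  (S ⋈[g=f] U) → 4
  R → 6
  ((S ⋈[g=f] U) ⋈[g=d] R) → 3

== RESULT ==
b | g | f | w | d | a | z
3 | 7 | 7 | p | 7 | 6 | r
3 | 7 | 7 | q | 7 | 6 | r
3 | 7 | 7 | s | 7 | 6 | r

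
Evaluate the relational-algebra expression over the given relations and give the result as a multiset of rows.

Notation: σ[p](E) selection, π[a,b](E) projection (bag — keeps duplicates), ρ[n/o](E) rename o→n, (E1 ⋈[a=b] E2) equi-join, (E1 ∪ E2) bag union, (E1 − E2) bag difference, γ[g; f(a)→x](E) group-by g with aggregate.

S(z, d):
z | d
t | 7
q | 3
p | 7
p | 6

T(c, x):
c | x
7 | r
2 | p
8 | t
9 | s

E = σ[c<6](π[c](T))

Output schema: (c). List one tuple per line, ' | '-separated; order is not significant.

Per-node cardinality:
  T → 4
  π[c](T) → 4
  σ[c<6](π[c](T)) → 1

== RESULT ==
c
2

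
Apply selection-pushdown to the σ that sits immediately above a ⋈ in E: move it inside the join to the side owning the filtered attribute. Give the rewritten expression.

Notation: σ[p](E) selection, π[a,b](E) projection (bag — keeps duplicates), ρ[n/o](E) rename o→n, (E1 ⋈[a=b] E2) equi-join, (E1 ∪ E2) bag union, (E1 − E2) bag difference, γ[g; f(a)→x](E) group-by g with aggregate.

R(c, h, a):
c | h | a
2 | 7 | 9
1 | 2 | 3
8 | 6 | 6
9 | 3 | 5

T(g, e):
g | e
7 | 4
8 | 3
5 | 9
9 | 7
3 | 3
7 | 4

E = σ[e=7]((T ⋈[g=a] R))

σ filters on e, owned by the left side.
E' = (σ[e=7](T) ⋈[g=a] R)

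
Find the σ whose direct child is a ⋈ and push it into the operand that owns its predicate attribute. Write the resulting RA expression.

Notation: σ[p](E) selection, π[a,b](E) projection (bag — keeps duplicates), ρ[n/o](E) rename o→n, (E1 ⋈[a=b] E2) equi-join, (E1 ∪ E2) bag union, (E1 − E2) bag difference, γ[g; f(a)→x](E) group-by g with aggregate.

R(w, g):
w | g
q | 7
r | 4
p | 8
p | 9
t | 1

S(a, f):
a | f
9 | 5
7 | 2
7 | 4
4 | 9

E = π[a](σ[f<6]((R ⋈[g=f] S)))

σ filters on f, owned by the right side.
E' = π[a]((R ⋈[g=f] σ[f<6](S)))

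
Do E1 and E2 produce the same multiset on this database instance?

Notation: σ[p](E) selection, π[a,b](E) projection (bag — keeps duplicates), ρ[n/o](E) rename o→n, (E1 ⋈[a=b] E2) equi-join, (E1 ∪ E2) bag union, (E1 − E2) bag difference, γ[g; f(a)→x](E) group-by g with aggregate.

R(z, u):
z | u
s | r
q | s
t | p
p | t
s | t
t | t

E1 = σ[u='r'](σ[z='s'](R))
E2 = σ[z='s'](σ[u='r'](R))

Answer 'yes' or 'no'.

E1 row counts bottom-up:
  R → 6
  σ[z='s'](R) → 2
  σ[u='r'](σ[z='s'](R)) → 1
E2 row counts bottom-up:
  R → 6
  σ[u='r'](R) → 1
  σ[z='s'](σ[u='r'](R)) → 1

E1 and E2 produce the same multiset:
z | u
s | r

yes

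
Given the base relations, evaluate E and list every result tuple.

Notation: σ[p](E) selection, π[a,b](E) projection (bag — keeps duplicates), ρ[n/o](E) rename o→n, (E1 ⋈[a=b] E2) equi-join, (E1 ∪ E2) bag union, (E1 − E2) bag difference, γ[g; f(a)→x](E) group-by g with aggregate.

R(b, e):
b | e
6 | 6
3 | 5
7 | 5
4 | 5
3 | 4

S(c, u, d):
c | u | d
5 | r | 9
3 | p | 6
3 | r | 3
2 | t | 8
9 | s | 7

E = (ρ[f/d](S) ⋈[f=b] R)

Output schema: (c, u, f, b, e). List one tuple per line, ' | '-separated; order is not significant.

Stepwise |·|:
  S → 5
  ρ[f/d](S) → 5
  R → 5
  (ρ[f/d](S) ⋈[f=b] R) → 4

== RESULT ==
c | u | f | b | e
3 | p | 6 | 6 | 6
3 | r | 3 | 3 | 4
3 | r | 3 | 3 | 5
9 | s | 7 | 7 | 5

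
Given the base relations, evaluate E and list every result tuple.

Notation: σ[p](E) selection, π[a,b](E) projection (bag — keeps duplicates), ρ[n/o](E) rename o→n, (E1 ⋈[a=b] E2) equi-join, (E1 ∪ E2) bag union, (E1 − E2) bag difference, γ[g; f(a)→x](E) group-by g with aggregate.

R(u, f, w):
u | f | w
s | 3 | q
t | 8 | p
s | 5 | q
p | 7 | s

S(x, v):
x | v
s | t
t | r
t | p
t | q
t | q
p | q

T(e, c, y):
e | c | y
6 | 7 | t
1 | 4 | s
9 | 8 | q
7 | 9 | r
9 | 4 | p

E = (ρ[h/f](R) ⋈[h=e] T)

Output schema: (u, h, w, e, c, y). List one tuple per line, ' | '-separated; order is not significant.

Subexpression sizes:
  R → 4
  ρ[h/f](R) → 4
  T → 5
  (ρ[h/f](R) ⋈[h=e] T) → 1

== RESULT ==
u | h | w | e | c | y
p | 7 | s | 7 | 9 | r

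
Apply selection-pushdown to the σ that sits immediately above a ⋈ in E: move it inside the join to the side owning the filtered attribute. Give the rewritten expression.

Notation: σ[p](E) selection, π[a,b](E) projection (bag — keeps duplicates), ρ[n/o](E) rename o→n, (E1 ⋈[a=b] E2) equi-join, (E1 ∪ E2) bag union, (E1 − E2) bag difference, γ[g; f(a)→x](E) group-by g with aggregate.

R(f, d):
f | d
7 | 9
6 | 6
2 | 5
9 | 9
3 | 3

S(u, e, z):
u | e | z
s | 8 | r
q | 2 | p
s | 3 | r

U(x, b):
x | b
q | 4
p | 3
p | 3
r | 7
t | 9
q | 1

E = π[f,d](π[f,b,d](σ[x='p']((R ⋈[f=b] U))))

σ filters on x, owned by the right side.
E' = π[f,d](π[f,b,d]((R ⋈[f=b] σ[x='p'](U))))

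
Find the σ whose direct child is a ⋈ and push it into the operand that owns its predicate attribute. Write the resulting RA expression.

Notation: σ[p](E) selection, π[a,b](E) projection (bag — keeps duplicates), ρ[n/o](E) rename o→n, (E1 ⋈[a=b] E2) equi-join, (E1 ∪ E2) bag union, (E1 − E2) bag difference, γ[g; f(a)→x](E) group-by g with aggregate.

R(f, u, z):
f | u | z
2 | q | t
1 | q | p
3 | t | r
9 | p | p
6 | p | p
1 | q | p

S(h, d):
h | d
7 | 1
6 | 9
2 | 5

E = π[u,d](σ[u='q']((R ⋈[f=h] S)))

σ filters on u, owned by the left side.
E' = π[u,d]((σ[u='q'](R) ⋈[f=h] S))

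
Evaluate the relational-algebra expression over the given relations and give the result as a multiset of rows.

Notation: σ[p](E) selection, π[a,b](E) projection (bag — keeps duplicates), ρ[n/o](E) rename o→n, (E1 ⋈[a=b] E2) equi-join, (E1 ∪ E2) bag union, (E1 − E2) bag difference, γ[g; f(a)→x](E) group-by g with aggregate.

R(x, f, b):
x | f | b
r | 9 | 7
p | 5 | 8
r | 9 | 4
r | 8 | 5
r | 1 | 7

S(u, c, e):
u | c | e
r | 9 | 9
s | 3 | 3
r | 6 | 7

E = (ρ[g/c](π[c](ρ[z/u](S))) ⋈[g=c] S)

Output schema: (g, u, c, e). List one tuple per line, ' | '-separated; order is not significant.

Per-node cardinality:
  S → 3
  ρ[z/u](S) → 3
  π[c](ρ[z/u](S)) → 3
  ρ[g/c](π[c](ρ[z/u](S))) → 3
  S → 3
  (ρ[g/c](π[c](ρ[z/u](S))) ⋈[g=c] S) → 3

== RESULT ==
g | u | c | e
3 | s | 3 | 3
6 | r | 6 | 7
9 | r | 9 | 9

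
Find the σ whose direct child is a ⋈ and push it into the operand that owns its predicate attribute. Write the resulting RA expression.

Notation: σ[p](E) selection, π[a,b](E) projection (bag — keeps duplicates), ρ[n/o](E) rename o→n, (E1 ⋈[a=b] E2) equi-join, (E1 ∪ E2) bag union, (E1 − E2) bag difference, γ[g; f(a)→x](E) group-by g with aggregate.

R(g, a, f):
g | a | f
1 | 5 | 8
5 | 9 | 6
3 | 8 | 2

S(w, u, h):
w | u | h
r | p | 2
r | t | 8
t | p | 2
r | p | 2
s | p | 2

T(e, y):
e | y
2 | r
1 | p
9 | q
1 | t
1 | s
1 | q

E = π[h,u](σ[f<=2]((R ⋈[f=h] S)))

σ filters on f, owned by the left side.
E' = π[h,u]((σ[f<=2](R) ⋈[f=h] S))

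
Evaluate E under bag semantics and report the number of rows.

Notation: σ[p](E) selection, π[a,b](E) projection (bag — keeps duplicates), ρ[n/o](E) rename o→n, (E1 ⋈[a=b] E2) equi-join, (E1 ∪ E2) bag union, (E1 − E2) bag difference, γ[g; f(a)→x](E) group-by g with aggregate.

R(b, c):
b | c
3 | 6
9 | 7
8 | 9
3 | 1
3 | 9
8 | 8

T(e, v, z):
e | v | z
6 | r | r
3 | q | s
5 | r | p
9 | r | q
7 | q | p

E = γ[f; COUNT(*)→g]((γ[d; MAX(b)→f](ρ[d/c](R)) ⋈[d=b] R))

Per-node cardinality:
  R → 6
  ρ[d/c](R) → 6
  γ[d; MAX(b)→f](ρ[d/c](R)) → 5
  R → 6
  (γ[d; MAX(b)→f](ρ[d/c](R)) ⋈[d=b] R) → 3
  γ[f; COUNT(*)→g]((γ[d; MAX(b)→f](ρ[d/c](R)) ⋈[d=b] R)) → 1

|E| = 1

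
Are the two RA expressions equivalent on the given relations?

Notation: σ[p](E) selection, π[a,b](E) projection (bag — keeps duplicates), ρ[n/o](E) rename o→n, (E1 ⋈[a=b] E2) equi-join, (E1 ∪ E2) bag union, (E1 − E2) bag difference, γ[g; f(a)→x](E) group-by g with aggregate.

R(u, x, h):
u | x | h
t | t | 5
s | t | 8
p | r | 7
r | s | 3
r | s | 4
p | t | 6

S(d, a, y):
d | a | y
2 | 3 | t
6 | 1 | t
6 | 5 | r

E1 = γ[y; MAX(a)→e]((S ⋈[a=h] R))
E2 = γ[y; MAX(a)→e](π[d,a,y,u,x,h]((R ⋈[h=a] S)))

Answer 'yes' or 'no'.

E1 row counts bottom-up:
  S → 3
  R → 6
  (S ⋈[a=h] R) → 2
  γ[y; MAX(a)→e]((S ⋈[a=h] R)) → 2
E2 row counts bottom-up:
  R → 6
  S → 3
  (R ⋈[h=a] S) → 2
  π[d,a,y,u,x,h]((R ⋈[h=a] S)) → 2
  γ[y; MAX(a)→e](π[d,a,y,u,x,h]((R ⋈[h=a] S))) → 2

E1 and E2 produce the same multiset:
y | e
r | 5
t | 3

yes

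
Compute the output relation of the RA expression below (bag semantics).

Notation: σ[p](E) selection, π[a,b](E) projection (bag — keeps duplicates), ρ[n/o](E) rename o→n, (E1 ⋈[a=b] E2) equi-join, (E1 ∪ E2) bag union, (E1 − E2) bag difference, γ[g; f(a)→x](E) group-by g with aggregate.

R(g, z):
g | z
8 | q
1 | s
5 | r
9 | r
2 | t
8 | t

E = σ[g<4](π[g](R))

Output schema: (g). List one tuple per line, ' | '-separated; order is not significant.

Subexpression sizes:
  R → 6
  π[g](R) → 6
  σ[g<4](π[g](R)) → 2

== RESULT ==
g
1
2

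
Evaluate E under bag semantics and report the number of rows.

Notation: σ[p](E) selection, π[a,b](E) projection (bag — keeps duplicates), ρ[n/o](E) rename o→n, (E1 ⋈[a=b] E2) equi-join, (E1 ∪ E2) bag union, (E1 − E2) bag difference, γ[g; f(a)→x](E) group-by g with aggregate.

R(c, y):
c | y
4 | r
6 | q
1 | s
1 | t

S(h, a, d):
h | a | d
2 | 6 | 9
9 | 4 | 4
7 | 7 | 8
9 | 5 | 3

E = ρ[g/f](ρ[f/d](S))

Per-node cardinality:
  S → 4
  ρ[f/d](S) → 4
  ρ[g/f](ρ[f/d](S)) → 4

|E| = 4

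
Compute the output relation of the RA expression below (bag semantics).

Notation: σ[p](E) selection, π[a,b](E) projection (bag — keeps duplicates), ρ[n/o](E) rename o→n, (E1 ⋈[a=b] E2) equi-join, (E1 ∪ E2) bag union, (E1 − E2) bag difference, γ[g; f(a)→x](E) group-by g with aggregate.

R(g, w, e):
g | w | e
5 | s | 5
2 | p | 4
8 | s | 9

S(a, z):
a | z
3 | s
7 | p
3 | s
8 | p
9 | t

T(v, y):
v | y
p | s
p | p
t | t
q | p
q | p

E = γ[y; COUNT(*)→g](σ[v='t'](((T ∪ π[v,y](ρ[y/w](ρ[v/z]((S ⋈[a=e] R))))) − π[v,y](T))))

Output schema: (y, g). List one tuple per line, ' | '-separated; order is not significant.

Stepwise |·|:
  T → 5
  S → 5
  R → 3
  (S ⋈[a=e] R) → 1
  ρ[v/z]((S ⋈[a=e] R)) → 1
  ρ[y/w](ρ[v/z]((S ⋈[a=e] R))) → 1
  π[v,y](ρ[y/w](ρ[v/z]((S ⋈[a=e] R)))) → 1
  (T ∪ π[v,y](ρ[y/w](ρ[v/z]((S ⋈[a=e] R))))) → 6
  T → 5
  π[v,y](T) → 5
  ((T ∪ π[v,y](ρ[y/w](ρ[v/z]((S ⋈[a=e] R))))) − π[v,y](T)) → 1
  σ[v='t'](((T ∪ π[v,y](ρ[y/w](ρ[v/z]((S ⋈[a=e] R))))) − π[v,y](T))) → 1
  γ[y; COUNT(*)→g](σ[v='t'](((T ∪ π[v,y](ρ[y/w](ρ[v/z]((S ⋈[a=e] R))))) − π[v,y](T)))) → 1

== RESULT ==
y | g
s | 1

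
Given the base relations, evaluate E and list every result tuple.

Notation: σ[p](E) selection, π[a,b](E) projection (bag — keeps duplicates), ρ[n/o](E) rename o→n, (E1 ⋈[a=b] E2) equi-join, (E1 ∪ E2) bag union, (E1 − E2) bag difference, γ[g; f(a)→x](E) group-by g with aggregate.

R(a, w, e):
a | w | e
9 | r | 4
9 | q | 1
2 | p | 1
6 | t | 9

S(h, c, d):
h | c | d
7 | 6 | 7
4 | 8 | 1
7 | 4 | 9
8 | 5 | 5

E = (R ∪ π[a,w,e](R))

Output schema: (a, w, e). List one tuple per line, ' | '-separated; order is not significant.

Row counts bottom-up:
  R → 4
  R → 4
  π[a,w,e](R) → 4
  (R ∪ π[a,w,e](R)) → 8

== RESULT ==
a | w | e
2 | p | 1
2 | p | 1
6 | t | 9
6 | t | 9
9 | q | 1
9 | q | 1
9 | r | 4
9 | r | 4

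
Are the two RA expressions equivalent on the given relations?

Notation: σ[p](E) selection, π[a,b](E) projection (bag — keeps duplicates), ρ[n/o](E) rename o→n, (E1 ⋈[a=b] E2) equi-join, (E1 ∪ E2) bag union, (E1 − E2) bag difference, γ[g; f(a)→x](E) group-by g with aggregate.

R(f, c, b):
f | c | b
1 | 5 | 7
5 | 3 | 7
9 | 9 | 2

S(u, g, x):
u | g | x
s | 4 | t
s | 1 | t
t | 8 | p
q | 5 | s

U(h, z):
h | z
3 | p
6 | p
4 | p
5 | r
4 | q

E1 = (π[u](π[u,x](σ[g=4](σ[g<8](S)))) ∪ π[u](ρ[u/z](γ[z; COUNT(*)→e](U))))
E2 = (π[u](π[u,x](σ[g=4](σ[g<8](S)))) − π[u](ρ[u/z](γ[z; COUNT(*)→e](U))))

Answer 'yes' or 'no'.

E1 per-node cardinality:
  S → 4
  σ[g<8](S) → 3
  σ[g=4](σ[g<8](S)) → 1
  π[u,x](σ[g=4](σ[g<8](S))) → 1
  π[u](π[u,x](σ[g=4](σ[g<8](S)))) → 1
  U → 5
  γ[z; COUNT(*)→e](U) → 3
  ρ[u/z](γ[z; COUNT(*)→e](U)) → 3
  π[u](ρ[u/z](γ[z; COUNT(*)→e](U))) → 3
  (π[u](π[u,x](σ[g=4](σ[g<8](S)))) ∪ π[u](ρ[u/z](γ[z; COUNT(*)→e](U)))) → 4
E2 per-node cardinality:
  S → 4
  σ[g<8](S) → 3
  σ[g=4](σ[g<8](S)) → 1
  π[u,x](σ[g=4](σ[g<8](S))) → 1
  π[u](π[u,x](σ[g=4](σ[g<8](S)))) → 1
  U → 5
  γ[z; COUNT(*)→e](U) → 3
  ρ[u/z](γ[z; COUNT(*)→e](U)) → 3
  π[u](ρ[u/z](γ[z; COUNT(*)→e](U))) → 3
  (π[u](π[u,x](σ[g=4](σ[g<8](S)))) − π[u](ρ[u/z](γ[z; COUNT(*)→e](U)))) → 1

E1 result:
u
p
q
r
s
E2 result:
u
s
Witness: ('p',) appears 1× in E1 but 0× in E2.

no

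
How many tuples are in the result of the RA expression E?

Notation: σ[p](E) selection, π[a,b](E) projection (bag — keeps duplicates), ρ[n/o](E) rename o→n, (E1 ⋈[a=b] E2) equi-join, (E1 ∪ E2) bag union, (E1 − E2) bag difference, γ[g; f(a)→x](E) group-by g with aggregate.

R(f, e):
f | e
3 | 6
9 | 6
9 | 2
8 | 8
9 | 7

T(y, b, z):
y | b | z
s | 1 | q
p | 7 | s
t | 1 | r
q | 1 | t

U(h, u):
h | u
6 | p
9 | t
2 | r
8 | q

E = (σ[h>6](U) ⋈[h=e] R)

Row counts bottom-up:
  U → 4
  σ[h>6](U) → 2
  R → 5
  (σ[h>6](U) ⋈[h=e] R) → 1

|E| = 1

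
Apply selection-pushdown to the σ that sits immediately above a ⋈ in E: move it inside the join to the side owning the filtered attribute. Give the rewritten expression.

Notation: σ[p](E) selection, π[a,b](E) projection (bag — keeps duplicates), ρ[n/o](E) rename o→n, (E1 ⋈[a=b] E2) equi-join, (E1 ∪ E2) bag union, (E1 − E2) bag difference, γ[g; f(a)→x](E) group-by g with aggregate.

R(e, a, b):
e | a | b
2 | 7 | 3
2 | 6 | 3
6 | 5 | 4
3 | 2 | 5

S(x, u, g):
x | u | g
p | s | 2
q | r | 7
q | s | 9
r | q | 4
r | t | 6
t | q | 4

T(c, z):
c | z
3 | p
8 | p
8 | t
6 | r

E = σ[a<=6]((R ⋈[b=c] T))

σ filters on a, owned by the left side.
E' = (σ[a<=6](R) ⋈[b=c] T)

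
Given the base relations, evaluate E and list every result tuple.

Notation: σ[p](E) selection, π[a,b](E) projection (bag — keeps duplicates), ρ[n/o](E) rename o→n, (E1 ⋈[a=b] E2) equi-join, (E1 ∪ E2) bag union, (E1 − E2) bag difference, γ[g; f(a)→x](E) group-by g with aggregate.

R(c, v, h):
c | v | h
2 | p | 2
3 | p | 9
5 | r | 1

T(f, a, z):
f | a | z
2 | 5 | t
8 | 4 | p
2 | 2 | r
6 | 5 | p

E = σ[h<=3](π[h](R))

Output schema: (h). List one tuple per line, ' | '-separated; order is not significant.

Subexpression sizes:
  R → 3
  π[h](R) → 3
  σ[h<=3](π[h](R)) → 2

== RESULT ==
h
1
2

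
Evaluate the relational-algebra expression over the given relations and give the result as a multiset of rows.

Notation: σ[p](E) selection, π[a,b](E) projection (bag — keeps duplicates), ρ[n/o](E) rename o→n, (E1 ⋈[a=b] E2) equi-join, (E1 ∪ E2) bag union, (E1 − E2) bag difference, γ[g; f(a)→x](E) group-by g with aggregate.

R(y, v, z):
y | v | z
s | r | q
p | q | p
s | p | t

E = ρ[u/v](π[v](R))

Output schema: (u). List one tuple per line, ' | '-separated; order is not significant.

Stepwise |·|:
  R → 3
  π[v](R) → 3
  ρ[u/v](π[v](R)) → 3

== RESULT ==
u
p
q
r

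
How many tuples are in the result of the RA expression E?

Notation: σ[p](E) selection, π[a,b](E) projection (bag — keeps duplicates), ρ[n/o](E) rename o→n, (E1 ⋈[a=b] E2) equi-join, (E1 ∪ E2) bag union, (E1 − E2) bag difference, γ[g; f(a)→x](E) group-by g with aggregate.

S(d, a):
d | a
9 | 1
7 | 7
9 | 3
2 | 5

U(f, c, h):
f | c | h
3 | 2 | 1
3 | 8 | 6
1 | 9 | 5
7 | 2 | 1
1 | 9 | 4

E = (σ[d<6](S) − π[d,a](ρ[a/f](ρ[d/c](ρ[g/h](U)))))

Per-node cardinality:
  S → 4
  σ[d<6](S) → 1
  U → 5
  ρ[g/h](U) → 5
  ρ[d/c](ρ[g/h](U)) → 5
  ρ[a/f](ρ[d/c](ρ[g/h](U))) → 5
  π[d,a](ρ[a/f](ρ[d/c](ρ[g/h](U)))) → 5
  (σ[d<6](S) − π[d,a](ρ[a/f](ρ[d/c](ρ[g/h](U))))) → 1

|E| = 1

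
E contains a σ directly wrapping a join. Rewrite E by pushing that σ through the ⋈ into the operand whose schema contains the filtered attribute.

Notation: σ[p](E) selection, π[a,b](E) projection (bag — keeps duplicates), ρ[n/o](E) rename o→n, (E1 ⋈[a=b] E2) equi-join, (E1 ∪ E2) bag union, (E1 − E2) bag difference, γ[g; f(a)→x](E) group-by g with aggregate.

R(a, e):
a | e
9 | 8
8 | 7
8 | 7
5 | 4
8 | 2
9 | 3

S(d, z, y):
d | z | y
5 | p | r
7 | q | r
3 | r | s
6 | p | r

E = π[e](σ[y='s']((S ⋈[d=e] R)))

σ filters on y, owned by the left side.
E' = π[e]((σ[y='s'](S) ⋈[d=e] R))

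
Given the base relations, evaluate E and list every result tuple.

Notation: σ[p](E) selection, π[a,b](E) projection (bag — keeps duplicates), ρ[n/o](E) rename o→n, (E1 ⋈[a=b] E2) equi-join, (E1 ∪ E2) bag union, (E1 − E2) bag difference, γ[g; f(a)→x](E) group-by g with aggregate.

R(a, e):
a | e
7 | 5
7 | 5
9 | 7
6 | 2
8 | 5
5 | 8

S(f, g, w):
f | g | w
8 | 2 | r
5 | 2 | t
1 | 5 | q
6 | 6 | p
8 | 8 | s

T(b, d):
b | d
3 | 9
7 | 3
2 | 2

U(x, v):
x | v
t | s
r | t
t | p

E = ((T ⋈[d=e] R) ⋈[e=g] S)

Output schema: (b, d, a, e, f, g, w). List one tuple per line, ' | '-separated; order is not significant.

Per-node cardinality:
  T → 3
  R → 6
  (T ⋈[d=e] R) → 1
  S → 5
  ((T ⋈[d=e] R) ⋈[e=g] S) → 2

== RESULT ==
b | d | a | e | f | g | w
2 | 2 | 6 | 2 | 5 | 2 | t
2 | 2 | 6 | 2 | 8 | 2 | r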